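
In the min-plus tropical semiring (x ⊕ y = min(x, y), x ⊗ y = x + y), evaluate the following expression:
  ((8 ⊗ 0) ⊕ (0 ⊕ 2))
((8 ⊗ 0) ⊕ (0 ⊕ 2)) = 0

Expand innermost to outermost. Recall ⊕ takes the minimum of its arguments and ⊗ takes their sum. Working out the expression ((8 ⊗ 0) ⊕ (0 ⊕ 2)) gives 0.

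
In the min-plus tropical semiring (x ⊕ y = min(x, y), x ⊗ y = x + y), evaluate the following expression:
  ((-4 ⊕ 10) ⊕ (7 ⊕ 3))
((-4 ⊕ 10) ⊕ (7 ⊕ 3)) = -4

Expand innermost to outermost. Recall ⊕ takes the minimum of its arguments and ⊗ takes their sum. Working out the expression ((-4 ⊕ 10) ⊕ (7 ⊕ 3)) gives -4.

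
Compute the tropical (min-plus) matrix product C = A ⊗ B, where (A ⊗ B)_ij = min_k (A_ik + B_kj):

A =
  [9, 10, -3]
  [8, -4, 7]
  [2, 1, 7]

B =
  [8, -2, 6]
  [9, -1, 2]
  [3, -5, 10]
A ⊗ B =
  [0, -8, 7]
  [5, -5, -2]
  [10, 0, 3]

Apply the min-plus product entry-by-entry:
  C[0][0] = min over k of (A[0][0] + B[0][0] = 9 + 8 = 17, A[0][1] + B[1][0] = 10 + 9 = 19, A[0][2] + B[2][0] = -3 + 3 = 0) = 0 (attained at k = 2)
  C[0][1] = min over k of (A[0][0] + B[0][1] = 9 + -2 = 7, A[0][1] + B[1][1] = 10 + -1 = 9, A[0][2] + B[2][1] = -3 + -5 = -8) = -8 (attained at k = 2)
  C[0][2] = min over k of (A[0][0] + B[0][2] = 9 + 6 = 15, A[0][1] + B[1][2] = 10 + 2 = 12, A[0][2] + B[2][2] = -3 + 10 = 7) = 7 (attained at k = 2)
  C[1][0] = min over k of (A[1][0] + B[0][0] = 8 + 8 = 16, A[1][1] + B[1][0] = -4 + 9 = 5, A[1][2] + B[2][0] = 7 + 3 = 10) = 5 (attained at k = 1)
  C[1][1] = min over k of (A[1][0] + B[0][1] = 8 + -2 = 6, A[1][1] + B[1][1] = -4 + -1 = -5, A[1][2] + B[2][1] = 7 + -5 = 2) = -5 (attained at k = 1)
  C[1][2] = min over k of (A[1][0] + B[0][2] = 8 + 6 = 14, A[1][1] + B[1][2] = -4 + 2 = -2, A[1][2] + B[2][2] = 7 + 10 = 17) = -2 (attained at k = 1)
  C[2][0] = min over k of (A[2][0] + B[0][0] = 2 + 8 = 10, A[2][1] + B[1][0] = 1 + 9 = 10, A[2][2] + B[2][0] = 7 + 3 = 10) = 10 (attained at k = 0)
  C[2][1] = min over k of (A[2][0] + B[0][1] = 2 + -2 = 0, A[2][1] + B[1][1] = 1 + -1 = 0, A[2][2] + B[2][1] = 7 + -5 = 2) = 0 (attained at k = 0)
  C[2][2] = min over k of (A[2][0] + B[0][2] = 2 + 6 = 8, A[2][1] + B[1][2] = 1 + 2 = 3, A[2][2] + B[2][2] = 7 + 10 = 17) = 3 (attained at k = 1)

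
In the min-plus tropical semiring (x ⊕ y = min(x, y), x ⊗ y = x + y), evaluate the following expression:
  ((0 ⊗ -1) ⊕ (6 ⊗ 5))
((0 ⊗ -1) ⊕ (6 ⊗ 5)) = -1

Expand innermost to outermost. Recall ⊕ takes the minimum of its arguments and ⊗ takes their sum. Working out the expression ((0 ⊗ -1) ⊕ (6 ⊗ 5)) gives -1.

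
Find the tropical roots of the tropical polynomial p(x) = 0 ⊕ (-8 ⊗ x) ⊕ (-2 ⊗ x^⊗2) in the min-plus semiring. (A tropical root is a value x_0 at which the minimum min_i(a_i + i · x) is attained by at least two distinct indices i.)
Roots: {-6, 8}

Each tropical root is a break point of the lower envelope of the lines y = a_i + i · x (there are 3 lines, with slopes 0, 1, ..., 2). Only the lines that attain the minimum somewhere contribute to roots; other lines are dominated. Here the surviving (envelope) indices are i = 2, i = 1, i = 0.
Intersections between consecutive envelope lines give the roots: for adjacent envelope indices i < j the intersection is x = (a_i − a_j) / (j − i). Reading off the sorted break points: {-6, 8}.
Verification: at each break x_0, at least two indices attain the minimum of min_i(a_i + i · x_0).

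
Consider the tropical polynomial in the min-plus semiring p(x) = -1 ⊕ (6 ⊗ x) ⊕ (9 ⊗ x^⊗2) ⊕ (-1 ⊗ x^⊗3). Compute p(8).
p(8) = -1

A tropical monomial a ⊗ x^⊗i evaluates to a + i · x. Evaluating each term at x = 8:
  Term 0 contributes -1 + 0 · 8 = -1
  Term 1 contributes 6 + 1 · 8 = 14
  Term 2 contributes 9 + 2 · 8 = 25
  Term 3 contributes -1 + 3 · 8 = 23
p(8) = ⊕ of these = min[-1, 14, 25, 23] = -1.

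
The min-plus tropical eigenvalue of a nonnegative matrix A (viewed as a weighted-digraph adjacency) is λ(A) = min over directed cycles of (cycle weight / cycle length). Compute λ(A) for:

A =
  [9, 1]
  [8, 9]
λ(A) = 9/2

Enumerate directed cycles and compute their means (weight / length). Sample:
  cycle 0 → 0: weight = 9, length = 1, mean = 9/1 ≈ 9.000
  cycle 1 → 1: weight = 9, length = 1, mean = 9/1 ≈ 9.000
  cycle 0 → 1 → 0: weight = 9, length = 2, mean = 9/2 ≈ 4.500
  cycle 1 → 0 → 1: weight = 9, length = 2, mean = 9/2 ≈ 4.500
Minimum mean = 4.500, attained e.g. along the cycle 0 → 1 → 0 with weight 9 and length 2. So λ(A) = 9/2 = 9/2.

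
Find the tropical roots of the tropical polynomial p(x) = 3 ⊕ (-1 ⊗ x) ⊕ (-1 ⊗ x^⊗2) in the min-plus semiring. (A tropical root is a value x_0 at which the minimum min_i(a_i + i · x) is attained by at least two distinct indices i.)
Roots: {0, 4}

Each tropical root is a break point of the lower envelope of the lines y = a_i + i · x (there are 3 lines, with slopes 0, 1, ..., 2). Only the lines that attain the minimum somewhere contribute to roots; other lines are dominated. Here the surviving (envelope) indices are i = 2, i = 1, i = 0.
Intersections between consecutive envelope lines give the roots: for adjacent envelope indices i < j the intersection is x = (a_i − a_j) / (j − i). Reading off the sorted break points: {0, 4}.
Verification: at each break x_0, at least two indices attain the minimum of min_i(a_i + i · x_0).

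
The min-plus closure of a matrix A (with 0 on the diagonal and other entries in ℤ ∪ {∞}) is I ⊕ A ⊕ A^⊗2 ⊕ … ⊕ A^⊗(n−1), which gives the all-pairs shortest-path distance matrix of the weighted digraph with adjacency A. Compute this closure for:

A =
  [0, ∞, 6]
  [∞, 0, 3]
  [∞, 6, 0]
Closure =
  [0, 12, 6]
  [∞, 0, 3]
  [∞, 6, 0]

This is the Floyd-Warshall all-pairs shortest-path computation. For each intermediate vertex k = 0, 1, …, 2, update dist[i][j] ← min(dist[i][j], dist[i][k] + dist[k][j]). The final matrix gives, for each (i, j), the minimum total weight of any directed path from i to j (possibly empty when i = j).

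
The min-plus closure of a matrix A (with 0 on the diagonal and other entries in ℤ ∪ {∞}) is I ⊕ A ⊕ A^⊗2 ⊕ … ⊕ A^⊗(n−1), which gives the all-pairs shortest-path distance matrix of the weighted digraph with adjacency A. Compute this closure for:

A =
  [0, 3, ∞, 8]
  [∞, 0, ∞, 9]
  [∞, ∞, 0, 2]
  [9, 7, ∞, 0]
Closure =
  [0, 3, ∞, 8]
  [18, 0, ∞, 9]
  [11, 9, 0, 2]
  [9, 7, ∞, 0]

This is the Floyd-Warshall all-pairs shortest-path computation. For each intermediate vertex k = 0, 1, …, 3, update dist[i][j] ← min(dist[i][j], dist[i][k] + dist[k][j]). The final matrix gives, for each (i, j), the minimum total weight of any directed path from i to j (possibly empty when i = j).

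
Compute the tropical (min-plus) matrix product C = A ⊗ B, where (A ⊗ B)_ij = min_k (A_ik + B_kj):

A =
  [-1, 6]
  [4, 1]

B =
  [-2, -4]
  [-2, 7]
A ⊗ B =
  [-3, -5]
  [-1, 0]

Apply the min-plus product entry-by-entry:
  C[0][0] = min over k of (A[0][0] + B[0][0] = -1 + -2 = -3, A[0][1] + B[1][0] = 6 + -2 = 4) = -3 (attained at k = 0)
  C[0][1] = min over k of (A[0][0] + B[0][1] = -1 + -4 = -5, A[0][1] + B[1][1] = 6 + 7 = 13) = -5 (attained at k = 0)
  C[1][0] = min over k of (A[1][0] + B[0][0] = 4 + -2 = 2, A[1][1] + B[1][0] = 1 + -2 = -1) = -1 (attained at k = 1)
  C[1][1] = min over k of (A[1][0] + B[0][1] = 4 + -4 = 0, A[1][1] + B[1][1] = 1 + 7 = 8) = 0 (attained at k = 0)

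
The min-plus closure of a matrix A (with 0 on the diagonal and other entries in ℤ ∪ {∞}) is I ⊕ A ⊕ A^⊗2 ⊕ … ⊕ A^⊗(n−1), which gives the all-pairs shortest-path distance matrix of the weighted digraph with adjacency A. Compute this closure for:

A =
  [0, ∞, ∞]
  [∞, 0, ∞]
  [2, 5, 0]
Closure =
  [0, ∞, ∞]
  [∞, 0, ∞]
  [2, 5, 0]

This is the Floyd-Warshall all-pairs shortest-path computation. For each intermediate vertex k = 0, 1, …, 2, update dist[i][j] ← min(dist[i][j], dist[i][k] + dist[k][j]). The final matrix gives, for each (i, j), the minimum total weight of any directed path from i to j (possibly empty when i = j).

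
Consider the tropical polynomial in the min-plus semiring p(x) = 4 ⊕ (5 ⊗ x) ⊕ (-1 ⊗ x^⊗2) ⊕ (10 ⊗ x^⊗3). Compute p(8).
p(8) = 4

A tropical monomial a ⊗ x^⊗i evaluates to a + i · x. Evaluating each term at x = 8:
  Term 0 contributes 4 + 0 · 8 = 4
  Term 1 contributes 5 + 1 · 8 = 13
  Term 2 contributes -1 + 2 · 8 = 15
  Term 3 contributes 10 + 3 · 8 = 34
p(8) = ⊕ of these = min[4, 13, 15, 34] = 4.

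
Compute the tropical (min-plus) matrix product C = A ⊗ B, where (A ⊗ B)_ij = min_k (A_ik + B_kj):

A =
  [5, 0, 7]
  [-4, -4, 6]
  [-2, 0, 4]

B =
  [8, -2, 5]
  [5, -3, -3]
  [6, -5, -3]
A ⊗ B =
  [5, -3, -3]
  [1, -7, -7]
  [5, -4, -3]

Apply the min-plus product entry-by-entry:
  C[0][0] = min over k of (A[0][0] + B[0][0] = 5 + 8 = 13, A[0][1] + B[1][0] = 0 + 5 = 5, A[0][2] + B[2][0] = 7 + 6 = 13) = 5 (attained at k = 1)
  C[0][1] = min over k of (A[0][0] + B[0][1] = 5 + -2 = 3, A[0][1] + B[1][1] = 0 + -3 = -3, A[0][2] + B[2][1] = 7 + -5 = 2) = -3 (attained at k = 1)
  C[0][2] = min over k of (A[0][0] + B[0][2] = 5 + 5 = 10, A[0][1] + B[1][2] = 0 + -3 = -3, A[0][2] + B[2][2] = 7 + -3 = 4) = -3 (attained at k = 1)
  C[1][0] = min over k of (A[1][0] + B[0][0] = -4 + 8 = 4, A[1][1] + B[1][0] = -4 + 5 = 1, A[1][2] + B[2][0] = 6 + 6 = 12) = 1 (attained at k = 1)
  C[1][1] = min over k of (A[1][0] + B[0][1] = -4 + -2 = -6, A[1][1] + B[1][1] = -4 + -3 = -7, A[1][2] + B[2][1] = 6 + -5 = 1) = -7 (attained at k = 1)
  C[1][2] = min over k of (A[1][0] + B[0][2] = -4 + 5 = 1, A[1][1] + B[1][2] = -4 + -3 = -7, A[1][2] + B[2][2] = 6 + -3 = 3) = -7 (attained at k = 1)
  C[2][0] = min over k of (A[2][0] + B[0][0] = -2 + 8 = 6, A[2][1] + B[1][0] = 0 + 5 = 5, A[2][2] + B[2][0] = 4 + 6 = 10) = 5 (attained at k = 1)
  C[2][1] = min over k of (A[2][0] + B[0][1] = -2 + -2 = -4, A[2][1] + B[1][1] = 0 + -3 = -3, A[2][2] + B[2][1] = 4 + -5 = -1) = -4 (attained at k = 0)
  C[2][2] = min over k of (A[2][0] + B[0][2] = -2 + 5 = 3, A[2][1] + B[1][2] = 0 + -3 = -3, A[2][2] + B[2][2] = 4 + -3 = 1) = -3 (attained at k = 1)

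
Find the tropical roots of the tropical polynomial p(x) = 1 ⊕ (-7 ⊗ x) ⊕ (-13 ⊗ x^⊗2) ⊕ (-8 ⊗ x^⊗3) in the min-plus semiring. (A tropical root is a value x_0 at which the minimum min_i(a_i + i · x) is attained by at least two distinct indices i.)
Roots: {-5, 6, 8}

Each tropical root is a break point of the lower envelope of the lines y = a_i + i · x (there are 4 lines, with slopes 0, 1, ..., 3). Only the lines that attain the minimum somewhere contribute to roots; other lines are dominated. Here the surviving (envelope) indices are i = 3, i = 2, i = 1, i = 0.
Intersections between consecutive envelope lines give the roots: for adjacent envelope indices i < j the intersection is x = (a_i − a_j) / (j − i). Reading off the sorted break points: {-5, 6, 8}.
Verification: at each break x_0, at least two indices attain the minimum of min_i(a_i + i · x_0).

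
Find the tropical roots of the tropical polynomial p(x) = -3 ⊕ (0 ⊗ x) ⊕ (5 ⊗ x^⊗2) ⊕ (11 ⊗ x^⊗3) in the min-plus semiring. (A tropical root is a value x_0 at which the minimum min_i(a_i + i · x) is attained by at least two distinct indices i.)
Roots: {-6, -5, -3}

Each tropical root is a break point of the lower envelope of the lines y = a_i + i · x (there are 4 lines, with slopes 0, 1, ..., 3). Only the lines that attain the minimum somewhere contribute to roots; other lines are dominated. Here the surviving (envelope) indices are i = 3, i = 2, i = 1, i = 0.
Intersections between consecutive envelope lines give the roots: for adjacent envelope indices i < j the intersection is x = (a_i − a_j) / (j − i). Reading off the sorted break points: {-6, -5, -3}.
Verification: at each break x_0, at least two indices attain the minimum of min_i(a_i + i · x_0).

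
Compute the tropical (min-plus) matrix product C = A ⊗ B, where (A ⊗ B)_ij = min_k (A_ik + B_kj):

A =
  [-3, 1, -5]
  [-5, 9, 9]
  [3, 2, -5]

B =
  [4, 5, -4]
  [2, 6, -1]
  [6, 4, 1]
A ⊗ B =
  [1, -1, -7]
  [-1, 0, -9]
  [1, -1, -4]

Apply the min-plus product entry-by-entry:
  C[0][0] = min over k of (A[0][0] + B[0][0] = -3 + 4 = 1, A[0][1] + B[1][0] = 1 + 2 = 3, A[0][2] + B[2][0] = -5 + 6 = 1) = 1 (attained at k = 0)
  C[0][1] = min over k of (A[0][0] + B[0][1] = -3 + 5 = 2, A[0][1] + B[1][1] = 1 + 6 = 7, A[0][2] + B[2][1] = -5 + 4 = -1) = -1 (attained at k = 2)
  C[0][2] = min over k of (A[0][0] + B[0][2] = -3 + -4 = -7, A[0][1] + B[1][2] = 1 + -1 = 0, A[0][2] + B[2][2] = -5 + 1 = -4) = -7 (attained at k = 0)
  C[1][0] = min over k of (A[1][0] + B[0][0] = -5 + 4 = -1, A[1][1] + B[1][0] = 9 + 2 = 11, A[1][2] + B[2][0] = 9 + 6 = 15) = -1 (attained at k = 0)
  C[1][1] = min over k of (A[1][0] + B[0][1] = -5 + 5 = 0, A[1][1] + B[1][1] = 9 + 6 = 15, A[1][2] + B[2][1] = 9 + 4 = 13) = 0 (attained at k = 0)
  C[1][2] = min over k of (A[1][0] + B[0][2] = -5 + -4 = -9, A[1][1] + B[1][2] = 9 + -1 = 8, A[1][2] + B[2][2] = 9 + 1 = 10) = -9 (attained at k = 0)
  C[2][0] = min over k of (A[2][0] + B[0][0] = 3 + 4 = 7, A[2][1] + B[1][0] = 2 + 2 = 4, A[2][2] + B[2][0] = -5 + 6 = 1) = 1 (attained at k = 2)
  C[2][1] = min over k of (A[2][0] + B[0][1] = 3 + 5 = 8, A[2][1] + B[1][1] = 2 + 6 = 8, A[2][2] + B[2][1] = -5 + 4 = -1) = -1 (attained at k = 2)
  C[2][2] = min over k of (A[2][0] + B[0][2] = 3 + -4 = -1, A[2][1] + B[1][2] = 2 + -1 = 1, A[2][2] + B[2][2] = -5 + 1 = -4) = -4 (attained at k = 2)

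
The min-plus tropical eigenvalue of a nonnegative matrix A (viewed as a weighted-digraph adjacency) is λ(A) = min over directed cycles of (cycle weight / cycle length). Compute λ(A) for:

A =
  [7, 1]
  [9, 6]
λ(A) = 5

Enumerate directed cycles and compute their means (weight / length). Sample:
  cycle 0 → 0: weight = 7, length = 1, mean = 7/1 ≈ 7.000
  cycle 1 → 1: weight = 6, length = 1, mean = 6/1 ≈ 6.000
  cycle 0 → 1 → 0: weight = 10, length = 2, mean = 10/2 ≈ 5.000
  cycle 1 → 0 → 1: weight = 10, length = 2, mean = 10/2 ≈ 5.000
Minimum mean = 5.000, attained e.g. along the cycle 0 → 1 → 0 with weight 10 and length 2. So λ(A) = 10/2 = 5.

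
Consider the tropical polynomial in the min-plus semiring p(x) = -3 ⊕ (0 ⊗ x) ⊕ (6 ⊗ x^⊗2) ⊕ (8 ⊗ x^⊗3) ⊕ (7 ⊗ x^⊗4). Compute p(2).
p(2) = -3

A tropical monomial a ⊗ x^⊗i evaluates to a + i · x. Evaluating each term at x = 2:
  Term 0 contributes -3 + 0 · 2 = -3
  Term 1 contributes 0 + 1 · 2 = 2
  Term 2 contributes 6 + 2 · 2 = 10
  Term 3 contributes 8 + 3 · 2 = 14
  Term 4 contributes 7 + 4 · 2 = 15
p(2) = ⊕ of these = min[-3, 2, 10, 14, 15] = -3.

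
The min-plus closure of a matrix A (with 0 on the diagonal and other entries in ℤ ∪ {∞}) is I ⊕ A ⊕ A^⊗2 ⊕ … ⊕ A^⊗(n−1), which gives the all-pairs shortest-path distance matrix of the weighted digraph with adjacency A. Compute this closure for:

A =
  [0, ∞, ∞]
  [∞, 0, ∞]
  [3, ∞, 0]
Closure =
  [0, ∞, ∞]
  [∞, 0, ∞]
  [3, ∞, 0]

This is the Floyd-Warshall all-pairs shortest-path computation. For each intermediate vertex k = 0, 1, …, 2, update dist[i][j] ← min(dist[i][j], dist[i][k] + dist[k][j]). The final matrix gives, for each (i, j), the minimum total weight of any directed path from i to j (possibly empty when i = j).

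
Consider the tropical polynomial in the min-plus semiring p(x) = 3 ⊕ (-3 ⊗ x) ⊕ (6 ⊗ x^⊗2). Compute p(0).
p(0) = -3

A tropical monomial a ⊗ x^⊗i evaluates to a + i · x. Evaluating each term at x = 0:
  Term 0 contributes 3 + 0 · 0 = 3
  Term 1 contributes -3 + 1 · 0 = -3
  Term 2 contributes 6 + 2 · 0 = 6
p(0) = ⊕ of these = min[3, -3, 6] = -3.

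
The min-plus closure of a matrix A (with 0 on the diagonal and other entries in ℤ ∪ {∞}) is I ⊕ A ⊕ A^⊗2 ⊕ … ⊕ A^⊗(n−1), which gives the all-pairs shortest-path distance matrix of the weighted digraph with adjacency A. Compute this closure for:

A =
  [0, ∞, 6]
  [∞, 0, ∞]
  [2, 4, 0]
Closure =
  [0, 10, 6]
  [∞, 0, ∞]
  [2, 4, 0]

This is the Floyd-Warshall all-pairs shortest-path computation. For each intermediate vertex k = 0, 1, …, 2, update dist[i][j] ← min(dist[i][j], dist[i][k] + dist[k][j]). The final matrix gives, for each (i, j), the minimum total weight of any directed path from i to j (possibly empty when i = j).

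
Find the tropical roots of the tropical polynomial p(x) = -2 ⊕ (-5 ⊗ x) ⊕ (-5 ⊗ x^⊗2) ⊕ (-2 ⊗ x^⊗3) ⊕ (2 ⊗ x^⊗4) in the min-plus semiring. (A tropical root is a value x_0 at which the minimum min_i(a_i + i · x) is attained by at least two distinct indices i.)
Roots: {-4, -3, 0, 3}

Each tropical root is a break point of the lower envelope of the lines y = a_i + i · x (there are 5 lines, with slopes 0, 1, ..., 4). Only the lines that attain the minimum somewhere contribute to roots; other lines are dominated. Here the surviving (envelope) indices are i = 4, i = 3, i = 2, i = 1, i = 0.
Intersections between consecutive envelope lines give the roots: for adjacent envelope indices i < j the intersection is x = (a_i − a_j) / (j − i). Reading off the sorted break points: {-4, -3, 0, 3}.
Verification: at each break x_0, at least two indices attain the minimum of min_i(a_i + i · x_0).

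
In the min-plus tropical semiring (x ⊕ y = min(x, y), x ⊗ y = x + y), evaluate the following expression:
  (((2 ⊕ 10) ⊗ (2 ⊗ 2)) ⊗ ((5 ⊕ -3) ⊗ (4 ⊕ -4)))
(((2 ⊕ 10) ⊗ (2 ⊗ 2)) ⊗ ((5 ⊕ -3) ⊗ (4 ⊕ -4))) = -1

Expand innermost to outermost. Recall ⊕ takes the minimum of its arguments and ⊗ takes their sum. Working out the expression (((2 ⊕ 10) ⊗ (2 ⊗ 2)) ⊗ ((5 ⊕ -3) ⊗ (4 ⊕ -4))) gives -1.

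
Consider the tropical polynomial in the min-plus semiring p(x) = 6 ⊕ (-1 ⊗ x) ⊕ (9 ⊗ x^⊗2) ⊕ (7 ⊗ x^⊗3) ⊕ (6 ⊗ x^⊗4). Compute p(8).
p(8) = 6

A tropical monomial a ⊗ x^⊗i evaluates to a + i · x. Evaluating each term at x = 8:
  Term 0 contributes 6 + 0 · 8 = 6
  Term 1 contributes -1 + 1 · 8 = 7
  Term 2 contributes 9 + 2 · 8 = 25
  Term 3 contributes 7 + 3 · 8 = 31
  Term 4 contributes 6 + 4 · 8 = 38
p(8) = ⊕ of these = min[6, 7, 25, 31, 38] = 6.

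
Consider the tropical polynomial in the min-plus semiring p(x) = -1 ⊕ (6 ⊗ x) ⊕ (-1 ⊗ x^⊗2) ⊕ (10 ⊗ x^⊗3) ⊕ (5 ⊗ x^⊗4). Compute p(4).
p(4) = -1

A tropical monomial a ⊗ x^⊗i evaluates to a + i · x. Evaluating each term at x = 4:
  Term 0 contributes -1 + 0 · 4 = -1
  Term 1 contributes 6 + 1 · 4 = 10
  Term 2 contributes -1 + 2 · 4 = 7
  Term 3 contributes 10 + 3 · 4 = 22
  Term 4 contributes 5 + 4 · 4 = 21
p(4) = ⊕ of these = min[-1, 10, 7, 22, 21] = -1.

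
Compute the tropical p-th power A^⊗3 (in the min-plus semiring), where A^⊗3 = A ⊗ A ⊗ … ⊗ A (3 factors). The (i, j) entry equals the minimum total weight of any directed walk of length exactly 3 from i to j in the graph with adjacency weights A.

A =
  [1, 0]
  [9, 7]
A^⊗3 =
  [3, 2]
  [11, 10]

Each entry (A^⊗3)_ij equals the minimum over all length-3 walks i = v_0 → v_1 → … → v_3 = j of Σ_t A[v_t][v_{t+1}]. For example, for (i, j) = (0, 1) we minimise over 4 possible intermediate vertex sequences; the minimum is 2, attained along the walk 0 → 0 → 0 → 1.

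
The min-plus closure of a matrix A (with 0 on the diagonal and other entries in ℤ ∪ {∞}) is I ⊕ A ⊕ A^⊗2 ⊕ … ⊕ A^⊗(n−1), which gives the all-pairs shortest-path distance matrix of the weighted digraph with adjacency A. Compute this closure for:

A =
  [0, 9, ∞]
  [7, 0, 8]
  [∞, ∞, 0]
Closure =
  [0, 9, 17]
  [7, 0, 8]
  [∞, ∞, 0]

This is the Floyd-Warshall all-pairs shortest-path computation. For each intermediate vertex k = 0, 1, …, 2, update dist[i][j] ← min(dist[i][j], dist[i][k] + dist[k][j]). The final matrix gives, for each (i, j), the minimum total weight of any directed path from i to j (possibly empty when i = j).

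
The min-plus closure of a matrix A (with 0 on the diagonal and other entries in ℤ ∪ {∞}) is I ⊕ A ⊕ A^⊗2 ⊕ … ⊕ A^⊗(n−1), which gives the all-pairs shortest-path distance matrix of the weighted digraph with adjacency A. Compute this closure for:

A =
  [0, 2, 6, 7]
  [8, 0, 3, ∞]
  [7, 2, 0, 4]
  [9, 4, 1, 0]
Closure =
  [0, 2, 5, 7]
  [8, 0, 3, 7]
  [7, 2, 0, 4]
  [8, 3, 1, 0]

This is the Floyd-Warshall all-pairs shortest-path computation. For each intermediate vertex k = 0, 1, …, 3, update dist[i][j] ← min(dist[i][j], dist[i][k] + dist[k][j]). The final matrix gives, for each (i, j), the minimum total weight of any directed path from i to j (possibly empty when i = j).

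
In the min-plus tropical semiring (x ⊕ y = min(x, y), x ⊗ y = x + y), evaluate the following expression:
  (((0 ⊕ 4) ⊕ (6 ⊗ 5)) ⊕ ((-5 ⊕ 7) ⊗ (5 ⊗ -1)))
(((0 ⊕ 4) ⊕ (6 ⊗ 5)) ⊕ ((-5 ⊕ 7) ⊗ (5 ⊗ -1))) = -1

Expand innermost to outermost. Recall ⊕ takes the minimum of its arguments and ⊗ takes their sum. Working out the expression (((0 ⊕ 4) ⊕ (6 ⊗ 5)) ⊕ ((-5 ⊕ 7) ⊗ (5 ⊗ -1))) gives -1.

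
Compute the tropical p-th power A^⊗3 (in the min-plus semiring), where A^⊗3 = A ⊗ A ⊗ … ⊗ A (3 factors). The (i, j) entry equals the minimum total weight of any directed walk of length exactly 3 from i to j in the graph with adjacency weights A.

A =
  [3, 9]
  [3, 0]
A^⊗3 =
  [9, 9]
  [3, 0]

Each entry (A^⊗3)_ij equals the minimum over all length-3 walks i = v_0 → v_1 → … → v_3 = j of Σ_t A[v_t][v_{t+1}]. For example, for (i, j) = (0, 1) we minimise over 4 possible intermediate vertex sequences; the minimum is 9, attained along the walk 0 → 1 → 1 → 1.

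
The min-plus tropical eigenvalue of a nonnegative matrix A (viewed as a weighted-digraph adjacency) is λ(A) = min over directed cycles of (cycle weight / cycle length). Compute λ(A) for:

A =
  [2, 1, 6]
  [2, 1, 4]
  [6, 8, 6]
λ(A) = 1

Enumerate directed cycles and compute their means (weight / length). Sample:
  cycle 0 → 0: weight = 2, length = 1, mean = 2/1 ≈ 2.000
  cycle 1 → 1: weight = 1, length = 1, mean = 1/1 ≈ 1.000
  cycle 2 → 2: weight = 6, length = 1, mean = 6/1 ≈ 6.000
  cycle 0 → 1 → 0: weight = 3, length = 2, mean = 3/2 ≈ 1.500
  cycle 0 → 2 → 0: weight = 12, length = 2, mean = 12/2 ≈ 6.000
  cycle 1 → 0 → 1: weight = 3, length = 2, mean = 3/2 ≈ 1.500
Minimum mean = 1.000, attained e.g. along the cycle 1 → 1 with weight 1 and length 1. So λ(A) = 1/1 = 1.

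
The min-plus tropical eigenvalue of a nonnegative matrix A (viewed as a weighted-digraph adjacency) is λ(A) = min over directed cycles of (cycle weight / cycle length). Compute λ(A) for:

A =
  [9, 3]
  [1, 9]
λ(A) = 2

Enumerate directed cycles and compute their means (weight / length). Sample:
  cycle 0 → 0: weight = 9, length = 1, mean = 9/1 ≈ 9.000
  cycle 1 → 1: weight = 9, length = 1, mean = 9/1 ≈ 9.000
  cycle 0 → 1 → 0: weight = 4, length = 2, mean = 4/2 ≈ 2.000
  cycle 1 → 0 → 1: weight = 4, length = 2, mean = 4/2 ≈ 2.000
Minimum mean = 2.000, attained e.g. along the cycle 0 → 1 → 0 with weight 4 and length 2. So λ(A) = 4/2 = 2.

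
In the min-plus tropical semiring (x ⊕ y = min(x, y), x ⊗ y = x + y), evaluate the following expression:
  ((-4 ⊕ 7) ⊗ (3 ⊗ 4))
((-4 ⊕ 7) ⊗ (3 ⊗ 4)) = 3

Expand innermost to outermost. Recall ⊕ takes the minimum of its arguments and ⊗ takes their sum. Working out the expression ((-4 ⊕ 7) ⊗ (3 ⊗ 4)) gives 3.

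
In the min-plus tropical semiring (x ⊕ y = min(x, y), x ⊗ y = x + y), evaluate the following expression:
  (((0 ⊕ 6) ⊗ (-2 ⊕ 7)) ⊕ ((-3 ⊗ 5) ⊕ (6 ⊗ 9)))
(((0 ⊕ 6) ⊗ (-2 ⊕ 7)) ⊕ ((-3 ⊗ 5) ⊕ (6 ⊗ 9))) = -2

Expand innermost to outermost. Recall ⊕ takes the minimum of its arguments and ⊗ takes their sum. Working out the expression (((0 ⊕ 6) ⊗ (-2 ⊕ 7)) ⊕ ((-3 ⊗ 5) ⊕ (6 ⊗ 9))) gives -2.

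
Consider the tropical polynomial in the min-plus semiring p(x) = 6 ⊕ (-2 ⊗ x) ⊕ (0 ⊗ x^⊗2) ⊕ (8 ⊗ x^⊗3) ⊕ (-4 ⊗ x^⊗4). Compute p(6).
p(6) = 4

A tropical monomial a ⊗ x^⊗i evaluates to a + i · x. Evaluating each term at x = 6:
  Term 0 contributes 6 + 0 · 6 = 6
  Term 1 contributes -2 + 1 · 6 = 4
  Term 2 contributes 0 + 2 · 6 = 12
  Term 3 contributes 8 + 3 · 6 = 26
  Term 4 contributes -4 + 4 · 6 = 20
p(6) = ⊕ of these = min[6, 4, 12, 26, 20] = 4.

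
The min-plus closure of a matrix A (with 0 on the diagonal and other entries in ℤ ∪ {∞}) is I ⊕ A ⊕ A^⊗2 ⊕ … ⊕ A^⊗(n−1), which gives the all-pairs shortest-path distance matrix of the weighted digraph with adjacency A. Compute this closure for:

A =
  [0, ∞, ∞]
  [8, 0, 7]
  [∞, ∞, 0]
Closure =
  [0, ∞, ∞]
  [8, 0, 7]
  [∞, ∞, 0]

This is the Floyd-Warshall all-pairs shortest-path computation. For each intermediate vertex k = 0, 1, …, 2, update dist[i][j] ← min(dist[i][j], dist[i][k] + dist[k][j]). The final matrix gives, for each (i, j), the minimum total weight of any directed path from i to j (possibly empty when i = j).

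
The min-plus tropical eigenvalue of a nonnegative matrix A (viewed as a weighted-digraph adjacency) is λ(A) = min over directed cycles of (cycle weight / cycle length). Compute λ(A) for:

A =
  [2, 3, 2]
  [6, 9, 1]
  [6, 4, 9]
λ(A) = 2

Enumerate directed cycles and compute their means (weight / length). Sample:
  cycle 0 → 0: weight = 2, length = 1, mean = 2/1 ≈ 2.000
  cycle 1 → 1: weight = 9, length = 1, mean = 9/1 ≈ 9.000
  cycle 2 → 2: weight = 9, length = 1, mean = 9/1 ≈ 9.000
  cycle 0 → 1 → 0: weight = 9, length = 2, mean = 9/2 ≈ 4.500
  cycle 0 → 2 → 0: weight = 8, length = 2, mean = 8/2 ≈ 4.000
  cycle 1 → 0 → 1: weight = 9, length = 2, mean = 9/2 ≈ 4.500
Minimum mean = 2.000, attained e.g. along the cycle 0 → 0 with weight 2 and length 1. So λ(A) = 2/1 = 2.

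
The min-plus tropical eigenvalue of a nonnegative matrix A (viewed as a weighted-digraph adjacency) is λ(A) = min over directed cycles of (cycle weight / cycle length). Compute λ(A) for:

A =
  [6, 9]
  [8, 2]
λ(A) = 2

Enumerate directed cycles and compute their means (weight / length). Sample:
  cycle 0 → 0: weight = 6, length = 1, mean = 6/1 ≈ 6.000
  cycle 1 → 1: weight = 2, length = 1, mean = 2/1 ≈ 2.000
  cycle 0 → 1 → 0: weight = 17, length = 2, mean = 17/2 ≈ 8.500
  cycle 1 → 0 → 1: weight = 17, length = 2, mean = 17/2 ≈ 8.500
Minimum mean = 2.000, attained e.g. along the cycle 1 → 1 with weight 2 and length 1. So λ(A) = 2/1 = 2.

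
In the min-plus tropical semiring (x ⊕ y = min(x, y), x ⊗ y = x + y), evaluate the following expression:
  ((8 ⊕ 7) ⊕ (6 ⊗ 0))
((8 ⊕ 7) ⊕ (6 ⊗ 0)) = 6

Expand innermost to outermost. Recall ⊕ takes the minimum of its arguments and ⊗ takes their sum. Working out the expression ((8 ⊕ 7) ⊕ (6 ⊗ 0)) gives 6.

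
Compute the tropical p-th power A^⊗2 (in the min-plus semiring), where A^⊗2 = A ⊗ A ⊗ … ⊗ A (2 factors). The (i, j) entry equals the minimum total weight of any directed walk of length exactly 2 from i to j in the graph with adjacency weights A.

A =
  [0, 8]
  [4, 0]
A^⊗2 =
  [0, 8]
  [4, 0]

Each entry (A^⊗2)_ij equals the minimum over all length-2 walks i = v_0 → v_1 → … → v_2 = j of Σ_t A[v_t][v_{t+1}]. For example, for (i, j) = (0, 1) we minimise over 2 possible intermediate vertex sequences; the minimum is 8, attained along the walk 0 → 0 → 1.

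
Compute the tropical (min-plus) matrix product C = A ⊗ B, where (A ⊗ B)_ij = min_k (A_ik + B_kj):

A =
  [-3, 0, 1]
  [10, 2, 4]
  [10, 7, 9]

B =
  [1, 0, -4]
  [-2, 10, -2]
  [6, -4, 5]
A ⊗ B =
  [-2, -3, -7]
  [0, 0, 0]
  [5, 5, 5]

Apply the min-plus product entry-by-entry:
  C[0][0] = min over k of (A[0][0] + B[0][0] = -3 + 1 = -2, A[0][1] + B[1][0] = 0 + -2 = -2, A[0][2] + B[2][0] = 1 + 6 = 7) = -2 (attained at k = 0)
  C[0][1] = min over k of (A[0][0] + B[0][1] = -3 + 0 = -3, A[0][1] + B[1][1] = 0 + 10 = 10, A[0][2] + B[2][1] = 1 + -4 = -3) = -3 (attained at k = 0)
  C[0][2] = min over k of (A[0][0] + B[0][2] = -3 + -4 = -7, A[0][1] + B[1][2] = 0 + -2 = -2, A[0][2] + B[2][2] = 1 + 5 = 6) = -7 (attained at k = 0)
  C[1][0] = min over k of (A[1][0] + B[0][0] = 10 + 1 = 11, A[1][1] + B[1][0] = 2 + -2 = 0, A[1][2] + B[2][0] = 4 + 6 = 10) = 0 (attained at k = 1)
  C[1][1] = min over k of (A[1][0] + B[0][1] = 10 + 0 = 10, A[1][1] + B[1][1] = 2 + 10 = 12, A[1][2] + B[2][1] = 4 + -4 = 0) = 0 (attained at k = 2)
  C[1][2] = min over k of (A[1][0] + B[0][2] = 10 + -4 = 6, A[1][1] + B[1][2] = 2 + -2 = 0, A[1][2] + B[2][2] = 4 + 5 = 9) = 0 (attained at k = 1)
  C[2][0] = min over k of (A[2][0] + B[0][0] = 10 + 1 = 11, A[2][1] + B[1][0] = 7 + -2 = 5, A[2][2] + B[2][0] = 9 + 6 = 15) = 5 (attained at k = 1)
  C[2][1] = min over k of (A[2][0] + B[0][1] = 10 + 0 = 10, A[2][1] + B[1][1] = 7 + 10 = 17, A[2][2] + B[2][1] = 9 + -4 = 5) = 5 (attained at k = 2)
  C[2][2] = min over k of (A[2][0] + B[0][2] = 10 + -4 = 6, A[2][1] + B[1][2] = 7 + -2 = 5, A[2][2] + B[2][2] = 9 + 5 = 14) = 5 (attained at k = 1)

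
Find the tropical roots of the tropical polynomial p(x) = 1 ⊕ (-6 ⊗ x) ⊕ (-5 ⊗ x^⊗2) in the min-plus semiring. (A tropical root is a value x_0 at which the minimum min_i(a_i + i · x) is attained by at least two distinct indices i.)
Roots: {-1, 7}

Each tropical root is a break point of the lower envelope of the lines y = a_i + i · x (there are 3 lines, with slopes 0, 1, ..., 2). Only the lines that attain the minimum somewhere contribute to roots; other lines are dominated. Here the surviving (envelope) indices are i = 2, i = 1, i = 0.
Intersections between consecutive envelope lines give the roots: for adjacent envelope indices i < j the intersection is x = (a_i − a_j) / (j − i). Reading off the sorted break points: {-1, 7}.
Verification: at each break x_0, at least two indices attain the minimum of min_i(a_i + i · x_0).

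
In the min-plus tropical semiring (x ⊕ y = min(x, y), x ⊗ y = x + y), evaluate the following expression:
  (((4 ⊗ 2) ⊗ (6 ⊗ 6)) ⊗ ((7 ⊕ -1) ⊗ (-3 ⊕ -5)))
(((4 ⊗ 2) ⊗ (6 ⊗ 6)) ⊗ ((7 ⊕ -1) ⊗ (-3 ⊕ -5))) = 12

Expand innermost to outermost. Recall ⊕ takes the minimum of its arguments and ⊗ takes their sum. Working out the expression (((4 ⊗ 2) ⊗ (6 ⊗ 6)) ⊗ ((7 ⊕ -1) ⊗ (-3 ⊕ -5))) gives 12.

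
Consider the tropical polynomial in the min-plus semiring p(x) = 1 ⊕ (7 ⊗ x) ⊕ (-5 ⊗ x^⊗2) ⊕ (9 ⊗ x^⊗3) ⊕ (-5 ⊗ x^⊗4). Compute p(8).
p(8) = 1

A tropical monomial a ⊗ x^⊗i evaluates to a + i · x. Evaluating each term at x = 8:
  Term 0 contributes 1 + 0 · 8 = 1
  Term 1 contributes 7 + 1 · 8 = 15
  Term 2 contributes -5 + 2 · 8 = 11
  Term 3 contributes 9 + 3 · 8 = 33
  Term 4 contributes -5 + 4 · 8 = 27
p(8) = ⊕ of these = min[1, 15, 11, 33, 27] = 1.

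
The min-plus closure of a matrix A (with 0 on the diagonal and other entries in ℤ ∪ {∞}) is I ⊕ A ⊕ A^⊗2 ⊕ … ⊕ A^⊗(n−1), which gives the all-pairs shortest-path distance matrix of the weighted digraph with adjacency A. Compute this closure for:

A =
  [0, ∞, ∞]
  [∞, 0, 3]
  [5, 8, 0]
Closure =
  [0, ∞, ∞]
  [8, 0, 3]
  [5, 8, 0]

This is the Floyd-Warshall all-pairs shortest-path computation. For each intermediate vertex k = 0, 1, …, 2, update dist[i][j] ← min(dist[i][j], dist[i][k] + dist[k][j]). The final matrix gives, for each (i, j), the minimum total weight of any directed path from i to j (possibly empty when i = j).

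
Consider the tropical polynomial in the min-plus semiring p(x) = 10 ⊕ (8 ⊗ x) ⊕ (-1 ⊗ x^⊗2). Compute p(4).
p(4) = 7

A tropical monomial a ⊗ x^⊗i evaluates to a + i · x. Evaluating each term at x = 4:
  Term 0 contributes 10 + 0 · 4 = 10
  Term 1 contributes 8 + 1 · 4 = 12
  Term 2 contributes -1 + 2 · 4 = 7
p(4) = ⊕ of these = min[10, 12, 7] = 7.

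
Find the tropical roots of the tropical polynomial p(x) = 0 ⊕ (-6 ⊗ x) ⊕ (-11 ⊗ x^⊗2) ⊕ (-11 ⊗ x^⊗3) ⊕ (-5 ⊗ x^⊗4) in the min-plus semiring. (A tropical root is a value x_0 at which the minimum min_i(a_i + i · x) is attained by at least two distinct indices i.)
Roots: {-6, 0, 5, 6}

Each tropical root is a break point of the lower envelope of the lines y = a_i + i · x (there are 5 lines, with slopes 0, 1, ..., 4). Only the lines that attain the minimum somewhere contribute to roots; other lines are dominated. Here the surviving (envelope) indices are i = 4, i = 3, i = 2, i = 1, i = 0.
Intersections between consecutive envelope lines give the roots: for adjacent envelope indices i < j the intersection is x = (a_i − a_j) / (j − i). Reading off the sorted break points: {-6, 0, 5, 6}.
Verification: at each break x_0, at least two indices attain the minimum of min_i(a_i + i · x_0).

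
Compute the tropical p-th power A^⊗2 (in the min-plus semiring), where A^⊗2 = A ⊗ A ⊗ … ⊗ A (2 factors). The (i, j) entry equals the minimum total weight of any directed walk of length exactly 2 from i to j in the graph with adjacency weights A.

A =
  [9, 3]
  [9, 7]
A^⊗2 =
  [12, 10]
  [16, 12]

Each entry (A^⊗2)_ij equals the minimum over all length-2 walks i = v_0 → v_1 → … → v_2 = j of Σ_t A[v_t][v_{t+1}]. For example, for (i, j) = (0, 1) we minimise over 2 possible intermediate vertex sequences; the minimum is 10, attained along the walk 0 → 1 → 1.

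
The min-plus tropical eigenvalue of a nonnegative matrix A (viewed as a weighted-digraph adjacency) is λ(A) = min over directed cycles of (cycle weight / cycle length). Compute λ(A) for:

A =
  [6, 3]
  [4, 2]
λ(A) = 2

Enumerate directed cycles and compute their means (weight / length). Sample:
  cycle 0 → 0: weight = 6, length = 1, mean = 6/1 ≈ 6.000
  cycle 1 → 1: weight = 2, length = 1, mean = 2/1 ≈ 2.000
  cycle 0 → 1 → 0: weight = 7, length = 2, mean = 7/2 ≈ 3.500
  cycle 1 → 0 → 1: weight = 7, length = 2, mean = 7/2 ≈ 3.500
Minimum mean = 2.000, attained e.g. along the cycle 1 → 1 with weight 2 and length 1. So λ(A) = 2/1 = 2.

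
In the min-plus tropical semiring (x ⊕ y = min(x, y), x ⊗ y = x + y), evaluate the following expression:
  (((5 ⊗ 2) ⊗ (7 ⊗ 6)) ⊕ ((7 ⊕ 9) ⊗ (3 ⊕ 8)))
(((5 ⊗ 2) ⊗ (7 ⊗ 6)) ⊕ ((7 ⊕ 9) ⊗ (3 ⊕ 8))) = 10

Expand innermost to outermost. Recall ⊕ takes the minimum of its arguments and ⊗ takes their sum. Working out the expression (((5 ⊗ 2) ⊗ (7 ⊗ 6)) ⊕ ((7 ⊕ 9) ⊗ (3 ⊕ 8))) gives 10.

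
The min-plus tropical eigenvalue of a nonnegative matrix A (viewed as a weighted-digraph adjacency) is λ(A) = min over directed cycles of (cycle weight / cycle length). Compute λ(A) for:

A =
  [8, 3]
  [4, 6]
λ(A) = 7/2

Enumerate directed cycles and compute their means (weight / length). Sample:
  cycle 0 → 0: weight = 8, length = 1, mean = 8/1 ≈ 8.000
  cycle 1 → 1: weight = 6, length = 1, mean = 6/1 ≈ 6.000
  cycle 0 → 1 → 0: weight = 7, length = 2, mean = 7/2 ≈ 3.500
  cycle 1 → 0 → 1: weight = 7, length = 2, mean = 7/2 ≈ 3.500
Minimum mean = 3.500, attained e.g. along the cycle 0 → 1 → 0 with weight 7 and length 2. So λ(A) = 7/2 = 7/2.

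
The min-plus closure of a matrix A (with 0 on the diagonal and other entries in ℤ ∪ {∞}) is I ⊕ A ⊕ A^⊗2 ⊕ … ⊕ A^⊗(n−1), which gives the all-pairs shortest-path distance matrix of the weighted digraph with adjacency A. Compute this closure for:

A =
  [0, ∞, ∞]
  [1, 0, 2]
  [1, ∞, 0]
Closure =
  [0, ∞, ∞]
  [1, 0, 2]
  [1, ∞, 0]

This is the Floyd-Warshall all-pairs shortest-path computation. For each intermediate vertex k = 0, 1, …, 2, update dist[i][j] ← min(dist[i][j], dist[i][k] + dist[k][j]). The final matrix gives, for each (i, j), the minimum total weight of any directed path from i to j (possibly empty when i = j).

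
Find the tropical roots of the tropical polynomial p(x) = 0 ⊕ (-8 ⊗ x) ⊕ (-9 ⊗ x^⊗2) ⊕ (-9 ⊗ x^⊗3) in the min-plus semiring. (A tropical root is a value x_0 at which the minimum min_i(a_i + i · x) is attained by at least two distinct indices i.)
Roots: {0, 1, 8}

Each tropical root is a break point of the lower envelope of the lines y = a_i + i · x (there are 4 lines, with slopes 0, 1, ..., 3). Only the lines that attain the minimum somewhere contribute to roots; other lines are dominated. Here the surviving (envelope) indices are i = 3, i = 2, i = 1, i = 0.
Intersections between consecutive envelope lines give the roots: for adjacent envelope indices i < j the intersection is x = (a_i − a_j) / (j − i). Reading off the sorted break points: {0, 1, 8}.
Verification: at each break x_0, at least two indices attain the minimum of min_i(a_i + i · x_0).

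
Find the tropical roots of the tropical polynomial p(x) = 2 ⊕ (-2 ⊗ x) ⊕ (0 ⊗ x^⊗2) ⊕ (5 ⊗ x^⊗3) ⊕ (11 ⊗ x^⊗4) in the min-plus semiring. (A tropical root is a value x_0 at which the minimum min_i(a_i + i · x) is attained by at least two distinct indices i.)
Roots: {-6, -5, -2, 4}

Each tropical root is a break point of the lower envelope of the lines y = a_i + i · x (there are 5 lines, with slopes 0, 1, ..., 4). Only the lines that attain the minimum somewhere contribute to roots; other lines are dominated. Here the surviving (envelope) indices are i = 4, i = 3, i = 2, i = 1, i = 0.
Intersections between consecutive envelope lines give the roots: for adjacent envelope indices i < j the intersection is x = (a_i − a_j) / (j − i). Reading off the sorted break points: {-6, -5, -2, 4}.
Verification: at each break x_0, at least two indices attain the minimum of min_i(a_i + i · x_0).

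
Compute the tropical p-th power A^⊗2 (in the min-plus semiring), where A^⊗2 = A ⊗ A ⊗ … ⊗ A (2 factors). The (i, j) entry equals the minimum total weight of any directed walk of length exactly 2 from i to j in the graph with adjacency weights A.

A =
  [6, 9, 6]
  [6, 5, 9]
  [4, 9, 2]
A^⊗2 =
  [10, 14, 8]
  [11, 10, 11]
  [6, 11, 4]

Each entry (A^⊗2)_ij equals the minimum over all length-2 walks i = v_0 → v_1 → … → v_2 = j of Σ_t A[v_t][v_{t+1}]. For example, for (i, j) = (0, 2) we minimise over 3 possible intermediate vertex sequences; the minimum is 8, attained along the walk 0 → 2 → 2.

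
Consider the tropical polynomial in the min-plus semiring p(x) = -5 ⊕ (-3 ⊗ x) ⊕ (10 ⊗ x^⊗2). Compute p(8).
p(8) = -5

A tropical monomial a ⊗ x^⊗i evaluates to a + i · x. Evaluating each term at x = 8:
  Term 0 contributes -5 + 0 · 8 = -5
  Term 1 contributes -3 + 1 · 8 = 5
  Term 2 contributes 10 + 2 · 8 = 26
p(8) = ⊕ of these = min[-5, 5, 26] = -5.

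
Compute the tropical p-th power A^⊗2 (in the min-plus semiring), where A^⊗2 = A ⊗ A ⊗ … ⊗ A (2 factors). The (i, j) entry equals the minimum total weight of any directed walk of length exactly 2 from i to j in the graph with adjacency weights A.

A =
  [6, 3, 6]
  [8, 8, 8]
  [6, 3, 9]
A^⊗2 =
  [11, 9, 11]
  [14, 11, 14]
  [11, 9, 11]

Each entry (A^⊗2)_ij equals the minimum over all length-2 walks i = v_0 → v_1 → … → v_2 = j of Σ_t A[v_t][v_{t+1}]. For example, for (i, j) = (0, 2) we minimise over 3 possible intermediate vertex sequences; the minimum is 11, attained along the walk 0 → 1 → 2.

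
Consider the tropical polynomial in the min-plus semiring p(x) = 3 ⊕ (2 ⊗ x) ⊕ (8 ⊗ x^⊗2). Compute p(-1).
p(-1) = 1

A tropical monomial a ⊗ x^⊗i evaluates to a + i · x. Evaluating each term at x = -1:
  Term 0 contributes 3 + 0 · -1 = 3
  Term 1 contributes 2 + 1 · -1 = 1
  Term 2 contributes 8 + 2 · -1 = 6
p(-1) = ⊕ of these = min[3, 1, 6] = 1.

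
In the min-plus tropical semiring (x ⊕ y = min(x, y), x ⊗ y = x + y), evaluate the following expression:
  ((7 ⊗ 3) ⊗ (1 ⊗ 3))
((7 ⊗ 3) ⊗ (1 ⊗ 3)) = 14

Expand innermost to outermost. Recall ⊕ takes the minimum of its arguments and ⊗ takes their sum. Working out the expression ((7 ⊗ 3) ⊗ (1 ⊗ 3)) gives 14.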